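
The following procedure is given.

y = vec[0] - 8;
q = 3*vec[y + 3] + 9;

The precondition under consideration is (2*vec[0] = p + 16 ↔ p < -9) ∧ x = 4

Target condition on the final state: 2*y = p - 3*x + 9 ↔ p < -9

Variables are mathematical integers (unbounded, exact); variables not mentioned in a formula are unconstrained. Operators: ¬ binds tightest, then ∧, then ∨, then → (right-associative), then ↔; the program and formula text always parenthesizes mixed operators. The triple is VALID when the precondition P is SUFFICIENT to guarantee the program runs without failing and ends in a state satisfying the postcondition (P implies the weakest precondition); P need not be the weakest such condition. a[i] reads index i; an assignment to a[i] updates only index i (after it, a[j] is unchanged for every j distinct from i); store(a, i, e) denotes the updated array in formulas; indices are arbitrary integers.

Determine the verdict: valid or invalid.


Working backward. After the program, the postcondition 2*y = p - 3*x + 9 ↔ p < -9 must hold; in canonical form it is 3*x + 2*y = p + 9 ↔ p < -9.
Before q := 3*vec[y + 3] + 9: 3*x + 2*y = p + 9 ↔ p < -9
Before y := vec[0] - 8: 2*vec[0] + 3*x = p + 25 ↔ p < -9
The weakest precondition is 2*vec[0] + 3*x = p + 25 ↔ p < -9.
Check whether (2*vec[0] = p + 16 ↔ p < -9) ∧ x = 4 implies it.
Countermodel: at the initial state p = -9, vec = {[0] = 2, elsewhere 2}, x = 4, the precondition holds but the weakest precondition fails.
Answer: invalid


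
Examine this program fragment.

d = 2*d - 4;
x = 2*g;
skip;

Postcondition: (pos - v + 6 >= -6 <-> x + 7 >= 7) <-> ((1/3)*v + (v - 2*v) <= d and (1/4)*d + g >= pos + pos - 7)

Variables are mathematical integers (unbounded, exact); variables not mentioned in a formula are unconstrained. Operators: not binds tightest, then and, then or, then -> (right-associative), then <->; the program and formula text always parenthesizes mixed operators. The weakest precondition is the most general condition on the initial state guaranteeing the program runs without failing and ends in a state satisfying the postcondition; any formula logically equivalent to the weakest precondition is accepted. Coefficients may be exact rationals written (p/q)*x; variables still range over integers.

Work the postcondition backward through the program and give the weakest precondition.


Working backward. After the program, the postcondition (pos - v + 6 >= -6 <-> x + 7 >= 7) <-> ((1/3)*v + (v - 2*v) <= d and (1/4)*d + g >= pos + pos - 7) must hold; in canonical form it is (pos >= v - 12 <-> x >= 0) <-> (d + (2/3)*v >= 0 and (1/4)*d + g >= 2*pos - 7).
Before skip: (pos >= v - 12 <-> x >= 0) <-> (d + (2/3)*v >= 0 and (1/4)*d + g >= 2*pos - 7)
Before x := 2*g: (pos >= v - 12 <-> 2*g >= 0) <-> (d + (2/3)*v >= 0 and (1/4)*d + g >= 2*pos - 7)
Before d := 2*d - 4: (pos >= v - 12 <-> 2*g >= 0) <-> (2*d + (2/3)*v >= 4 and (1/2)*d + g >= 2*pos - 6)
Answer: WP = (pos >= v - 12 <-> 2*g >= 0) <-> (2*d + (2/3)*v >= 4 and (1/2)*d + g >= 2*pos - 6)


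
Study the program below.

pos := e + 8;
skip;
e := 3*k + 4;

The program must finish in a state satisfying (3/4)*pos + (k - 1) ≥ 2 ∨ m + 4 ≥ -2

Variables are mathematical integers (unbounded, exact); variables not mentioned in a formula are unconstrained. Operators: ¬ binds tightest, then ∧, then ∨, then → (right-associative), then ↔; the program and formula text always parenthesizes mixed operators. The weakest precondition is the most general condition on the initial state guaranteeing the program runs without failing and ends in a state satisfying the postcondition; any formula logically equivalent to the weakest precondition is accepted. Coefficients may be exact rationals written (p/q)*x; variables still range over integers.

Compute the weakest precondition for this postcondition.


Working backward. After the program, the postcondition (3/4)*pos + (k - 1) ≥ 2 ∨ m + 4 ≥ -2 must hold; in canonical form it is k + (3/4)*pos ≥ 3 ∨ m ≥ -6.
Before e := 3*k + 4: k + (3/4)*pos ≥ 3 ∨ m ≥ -6
Before skip: k + (3/4)*pos ≥ 3 ∨ m ≥ -6
Before pos := e + 8: (3/4)*e + k ≥ -3 ∨ m ≥ -6
Answer: WP = (3/4)*e + k ≥ -3 ∨ m ≥ -6


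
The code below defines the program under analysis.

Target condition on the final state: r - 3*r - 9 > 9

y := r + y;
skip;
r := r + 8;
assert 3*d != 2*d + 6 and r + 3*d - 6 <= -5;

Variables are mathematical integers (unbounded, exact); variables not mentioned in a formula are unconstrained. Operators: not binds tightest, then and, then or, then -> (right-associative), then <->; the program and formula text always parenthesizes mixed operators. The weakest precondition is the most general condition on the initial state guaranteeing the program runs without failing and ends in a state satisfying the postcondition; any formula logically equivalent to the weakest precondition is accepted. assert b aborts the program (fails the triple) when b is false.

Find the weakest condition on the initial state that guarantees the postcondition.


Working backward. After the program, the postcondition r - 3*r - 9 > 9 must hold; in canonical form it is 2*r < -18.
Before assert 3*d != 2*d + 6 and r + 3*d - 6 <= -5: d != 6 and 3*d + r <= 1 and 2*r < -18
Before r := r + 8: d != 6 and 3*d + r <= -7 and 2*r < -34
Before skip: d != 6 and 3*d + r <= -7 and 2*r < -34
Before y := r + y: d != 6 and 3*d + r <= -7 and 2*r < -34
Answer: WP = d != 6 and 3*d + r <= -7 and 2*r < -34


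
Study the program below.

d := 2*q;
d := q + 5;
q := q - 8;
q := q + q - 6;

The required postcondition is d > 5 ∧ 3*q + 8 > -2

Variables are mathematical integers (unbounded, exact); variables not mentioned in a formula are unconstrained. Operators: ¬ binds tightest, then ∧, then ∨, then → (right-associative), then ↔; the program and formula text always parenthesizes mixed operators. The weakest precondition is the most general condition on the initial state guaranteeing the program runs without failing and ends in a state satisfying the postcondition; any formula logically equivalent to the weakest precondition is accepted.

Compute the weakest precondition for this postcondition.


Working backward. After the program, the postcondition d > 5 ∧ 3*q + 8 > -2 must hold; in canonical form it is d > 5 ∧ 3*q > -10.
Before q := q + q - 6: d > 5 ∧ 6*q > 8
Before q := q - 8: d > 5 ∧ 6*q > 56
Before d := q + 5: q > 0 ∧ 6*q > 56
Before d := 2*q: q > 0 ∧ 6*q > 56
Answer: WP = q > 0 ∧ 6*q > 56


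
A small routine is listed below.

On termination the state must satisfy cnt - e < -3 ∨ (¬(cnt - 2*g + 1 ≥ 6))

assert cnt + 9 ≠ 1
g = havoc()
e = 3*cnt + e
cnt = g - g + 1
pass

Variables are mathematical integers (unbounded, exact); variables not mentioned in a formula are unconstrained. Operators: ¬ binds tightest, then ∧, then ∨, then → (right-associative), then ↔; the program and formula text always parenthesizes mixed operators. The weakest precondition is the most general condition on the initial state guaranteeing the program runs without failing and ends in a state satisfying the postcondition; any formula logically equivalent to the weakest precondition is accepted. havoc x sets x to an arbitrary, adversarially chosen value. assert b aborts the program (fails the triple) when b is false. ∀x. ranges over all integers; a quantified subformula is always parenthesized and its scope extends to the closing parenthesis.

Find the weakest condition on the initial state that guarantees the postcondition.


Working backward. After the program, the postcondition cnt - e < -3 ∨ (¬(cnt - 2*g + 1 ≥ 6)) must hold; in canonical form it is cnt < e - 3 ∨ (¬(cnt ≥ 2*g + 5)).
Before skip: cnt < e - 3 ∨ (¬(cnt ≥ 2*g + 5))
Before cnt := g - g + 1: e > 4 ∨ (¬(2*g ≤ -4))
Before e := 3*cnt + e: 3*cnt + e > 4 ∨ (¬(2*g ≤ -4))
Before havoc g: ∀g_1. (3*cnt + e > 4 ∨ (¬(2*g_1 ≤ -4)))
Before assert cnt + 9 ≠ 1: cnt ≠ -8 ∧ (∀g_1. (3*cnt + e > 4 ∨ (¬(2*g_1 ≤ -4))))
Answer: WP = cnt ≠ -8 ∧ (∀g_1. (3*cnt + e > 4 ∨ (¬(2*g_1 ≤ -4))))


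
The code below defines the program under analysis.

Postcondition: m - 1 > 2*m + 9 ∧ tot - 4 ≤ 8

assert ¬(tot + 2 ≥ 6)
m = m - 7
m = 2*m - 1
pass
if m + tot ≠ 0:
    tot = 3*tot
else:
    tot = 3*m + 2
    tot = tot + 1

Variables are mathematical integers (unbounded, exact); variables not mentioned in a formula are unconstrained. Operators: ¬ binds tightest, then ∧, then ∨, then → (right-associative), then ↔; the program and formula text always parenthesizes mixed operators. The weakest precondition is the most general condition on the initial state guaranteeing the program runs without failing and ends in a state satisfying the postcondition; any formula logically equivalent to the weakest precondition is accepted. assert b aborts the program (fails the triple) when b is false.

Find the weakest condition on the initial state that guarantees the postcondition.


Working backward. After the program, the postcondition m - 1 > 2*m + 9 ∧ tot - 4 ≤ 8 must hold; in canonical form it is m < -10 ∧ tot ≤ 12.
Then branch requires m < -10 ∧ 3*tot ≤ 12; else branch requires m < -10 ∧ 3*m ≤ 9.
Before the if: (m + tot ≠ 0 → (m < -10 ∧ 3*tot ≤ 12)) ∧ ((¬(m + tot ≠ 0)) → (m < -10 ∧ 3*m ≤ 9))
Before skip: (m + tot ≠ 0 → (m < -10 ∧ 3*tot ≤ 12)) ∧ ((¬(m + tot ≠ 0)) → (m < -10 ∧ 3*m ≤ 9))
Before m := 2*m - 1: (2*m + tot ≠ 1 → (2*m < -9 ∧ 3*tot ≤ 12)) ∧ ((¬(2*m + tot ≠ 1)) → (2*m < -9 ∧ 6*m ≤ 12))
Before m := m - 7: (2*m + tot ≠ 15 → (2*m < 5 ∧ 3*tot ≤ 12)) ∧ ((¬(2*m + tot ≠ 15)) → (2*m < 5 ∧ 6*m ≤ 54))
Before assert ¬(tot + 2 ≥ 6): (¬(tot ≥ 4)) ∧ (2*m + tot ≠ 15 → (2*m < 5 ∧ 3*tot ≤ 12)) ∧ ((¬(2*m + tot ≠ 15)) → (2*m < 5 ∧ 6*m ≤ 54))
Answer: WP = (¬(tot ≥ 4)) ∧ (2*m + tot ≠ 15 → (2*m < 5 ∧ 3*tot ≤ 12)) ∧ ((¬(2*m + tot ≠ 15)) → (2*m < 5 ∧ 6*m ≤ 54))


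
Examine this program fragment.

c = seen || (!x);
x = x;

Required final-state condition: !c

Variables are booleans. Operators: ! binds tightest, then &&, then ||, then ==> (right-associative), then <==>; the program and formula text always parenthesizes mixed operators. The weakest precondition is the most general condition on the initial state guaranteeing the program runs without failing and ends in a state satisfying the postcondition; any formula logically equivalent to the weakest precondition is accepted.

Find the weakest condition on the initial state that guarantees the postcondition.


Working backward. After the program, !c must hold.
Before x := x: !c
Before c := seen || (!x): !(seen || (!x))
Answer: WP = !(seen || (!x))


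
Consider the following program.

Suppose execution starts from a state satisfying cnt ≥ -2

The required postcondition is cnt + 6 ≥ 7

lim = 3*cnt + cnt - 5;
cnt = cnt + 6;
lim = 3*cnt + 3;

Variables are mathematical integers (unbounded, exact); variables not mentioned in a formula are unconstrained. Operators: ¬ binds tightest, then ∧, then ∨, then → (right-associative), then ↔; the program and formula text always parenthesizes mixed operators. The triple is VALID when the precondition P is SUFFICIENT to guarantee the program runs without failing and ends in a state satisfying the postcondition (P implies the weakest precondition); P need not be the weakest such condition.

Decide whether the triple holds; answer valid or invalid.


Working backward. After the program, the postcondition cnt + 6 ≥ 7 must hold; in canonical form it is cnt ≥ 1.
Before lim := 3*cnt + 3: cnt ≥ 1
Before cnt := cnt + 6: cnt ≥ -5
Before lim := 3*cnt + cnt - 5: cnt ≥ -5
The weakest precondition is cnt ≥ -5.
Check whether cnt ≥ -2 implies it.
Every state satisfying the precondition satisfies the weakest precondition: the implication holds.
Answer: valid


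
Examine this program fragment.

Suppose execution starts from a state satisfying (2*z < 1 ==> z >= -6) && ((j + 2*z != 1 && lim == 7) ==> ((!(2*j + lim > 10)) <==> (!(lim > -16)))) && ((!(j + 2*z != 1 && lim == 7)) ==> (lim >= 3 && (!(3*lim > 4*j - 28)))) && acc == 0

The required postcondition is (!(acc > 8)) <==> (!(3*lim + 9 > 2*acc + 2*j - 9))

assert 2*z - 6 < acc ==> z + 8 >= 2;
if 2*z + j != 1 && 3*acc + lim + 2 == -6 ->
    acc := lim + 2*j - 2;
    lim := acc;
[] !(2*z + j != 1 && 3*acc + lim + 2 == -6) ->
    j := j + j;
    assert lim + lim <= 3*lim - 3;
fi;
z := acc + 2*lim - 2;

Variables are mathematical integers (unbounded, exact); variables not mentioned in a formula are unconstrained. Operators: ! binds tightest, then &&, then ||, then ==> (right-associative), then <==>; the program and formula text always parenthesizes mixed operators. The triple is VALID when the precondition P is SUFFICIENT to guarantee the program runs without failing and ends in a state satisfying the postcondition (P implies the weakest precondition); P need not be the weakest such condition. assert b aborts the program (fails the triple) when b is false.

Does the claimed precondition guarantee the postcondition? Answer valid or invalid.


Working backward. After the program, the postcondition (!(acc > 8)) <==> (!(3*lim + 9 > 2*acc + 2*j - 9)) must hold; in canonical form it is (!(acc > 8)) <==> (!(3*lim > 2*acc + 2*j - 18)).
Before z := acc + 2*lim - 2: (!(acc > 8)) <==> (!(3*lim > 2*acc + 2*j - 18))
Then branch requires (!(2*j + lim > 10)) <==> (!(lim > -16)); else branch requires lim >= 3 && ((!(acc > 8)) <==> (!(3*lim > 2*acc + 4*j - 18))).
Before the if: ((j + 2*z != 1 && 3*acc + lim == -8) ==> ((!(2*j + lim > 10)) <==> (!(lim > -16)))) && ((!(j + 2*z != 1 && 3*acc + lim == -8)) ==> (lim >= 3 && ((!(acc > 8)) <==> (!(3*lim > 2*acc + 4*j - 18)))))
Before assert 2*z - 6 < acc ==> z + 8 >= 2: (2*z < acc + 6 ==> z >= -6) && ((j + 2*z != 1 && 3*acc + lim == -8) ==> ((!(2*j + lim > 10)) <==> (!(lim > -16)))) && ((!(j + 2*z != 1 && 3*acc + lim == -8)) ==> (lim >= 3 && ((!(acc > 8)) <==> (!(3*lim > 2*acc + 4*j - 18)))))
The weakest precondition is (2*z < acc + 6 ==> z >= -6) && ((j + 2*z != 1 && 3*acc + lim == -8) ==> ((!(2*j + lim > 10)) <==> (!(lim > -16)))) && ((!(j + 2*z != 1 && 3*acc + lim == -8)) ==> (lim >= 3 && ((!(acc > 8)) <==> (!(3*lim > 2*acc + 4*j - 18))))).
Check whether (2*z < 1 ==> z >= -6) && ((j + 2*z != 1 && lim == 7) ==> ((!(2*j + lim > 10)) <==> (!(lim > -16)))) && ((!(j + 2*z != 1 && lim == 7)) ==> (lim >= 3 && (!(3*lim > 4*j - 28)))) && acc == 0 implies it.
Countermodel: at the initial state acc = 0, j = 8, lim = 7, z = -4, the precondition holds but the weakest precondition fails.
Answer: invalid


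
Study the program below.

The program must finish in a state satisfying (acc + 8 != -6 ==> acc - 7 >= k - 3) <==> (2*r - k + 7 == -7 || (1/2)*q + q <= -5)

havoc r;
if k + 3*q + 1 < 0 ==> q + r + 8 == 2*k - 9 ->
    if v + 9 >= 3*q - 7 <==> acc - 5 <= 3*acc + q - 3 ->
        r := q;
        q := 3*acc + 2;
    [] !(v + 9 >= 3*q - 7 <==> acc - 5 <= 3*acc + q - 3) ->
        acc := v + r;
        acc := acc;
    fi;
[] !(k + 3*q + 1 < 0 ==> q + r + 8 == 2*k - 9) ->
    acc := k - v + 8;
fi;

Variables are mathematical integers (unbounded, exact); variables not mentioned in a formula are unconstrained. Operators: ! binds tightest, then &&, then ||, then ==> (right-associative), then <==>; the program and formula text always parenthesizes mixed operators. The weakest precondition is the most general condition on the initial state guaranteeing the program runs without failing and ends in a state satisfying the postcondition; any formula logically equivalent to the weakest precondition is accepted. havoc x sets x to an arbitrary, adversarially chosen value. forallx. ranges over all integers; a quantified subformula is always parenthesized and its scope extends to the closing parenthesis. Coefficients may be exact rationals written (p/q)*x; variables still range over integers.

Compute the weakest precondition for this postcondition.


Working backward. After the program, the postcondition (acc + 8 != -6 ==> acc - 7 >= k - 3) <==> (2*r - k + 7 == -7 || (1/2)*q + q <= -5) must hold; in canonical form it is (acc != -14 ==> acc >= k + 4) <==> (2*r == k - 14 || (3/2)*q <= -5).
Then branch requires ((v >= 3*q - 16 <==> 2*acc + q >= -2) ==> ((acc != -14 ==> acc >= k + 4) <==> (2*q == k - 14 || (9/2)*acc <= -8))) && ((!(v >= 3*q - 16 <==> 2*acc + q >= -2)) ==> ((r + v != -14 ==> r + v >= k + 4) <==> (2*r == k - 14 || (3/2)*q <= -5))); else branch requires (k != v - 22 ==> v <= 4) <==> (2*r == k - 14 || (3/2)*q <= -5).
Before the if: ((k + 3*q < -1 ==> q + r == 2*k - 17) ==> (((v >= 3*q - 16 <==> 2*acc + q >= -2) ==> ((acc != -14 ==> acc >= k + 4) <==> (2*q == k - 14 || (9/2)*acc <= -8))) && ((!(v >= 3*q - 16 <==> 2*acc + q >= -2)) ==> ((r + v != -14 ==> r + v >= k + 4) <==> (2*r == k - 14 || (3/2)*q <= -5))))) && ((!(k + 3*q < -1 ==> q + r == 2*k - 17)) ==> ((k != v - 22 ==> v <= 4) <==> (2*r == k - 14 || (3/2)*q <= -5)))
Before havoc r: forall r_1. (((k + 3*q < -1 ==> q + r_1 == 2*k - 17) ==> (((v >= 3*q - 16 <==> 2*acc + q >= -2) ==> ((acc != -14 ==> acc >= k + 4) <==> (2*q == k - 14 || (9/2)*acc <= -8))) && ((!(v >= 3*q - 16 <==> 2*acc + q >= -2)) ==> ((r_1 + v != -14 ==> r_1 + v >= k + 4) <==> (2*r_1 == k - 14 || (3/2)*q <= -5))))) && ((!(k + 3*q < -1 ==> q + r_1 == 2*k - 17)) ==> ((k != v - 22 ==> v <= 4) <==> (2*r_1 == k - 14 || (3/2)*q <= -5))))
Answer: WP = forall r_1. (((k + 3*q < -1 ==> q + r_1 == 2*k - 17) ==> (((v >= 3*q - 16 <==> 2*acc + q >= -2) ==> ((acc != -14 ==> acc >= k + 4) <==> (2*q == k - 14 || (9/2)*acc <= -8))) && ((!(v >= 3*q - 16 <==> 2*acc + q >= -2)) ==> ((r_1 + v != -14 ==> r_1 + v >= k + 4) <==> (2*r_1 == k - 14 || (3/2)*q <= -5))))) && ((!(k + 3*q < -1 ==> q + r_1 == 2*k - 17)) ==> ((k != v - 22 ==> v <= 4) <==> (2*r_1 == k - 14 || (3/2)*q <= -5))))


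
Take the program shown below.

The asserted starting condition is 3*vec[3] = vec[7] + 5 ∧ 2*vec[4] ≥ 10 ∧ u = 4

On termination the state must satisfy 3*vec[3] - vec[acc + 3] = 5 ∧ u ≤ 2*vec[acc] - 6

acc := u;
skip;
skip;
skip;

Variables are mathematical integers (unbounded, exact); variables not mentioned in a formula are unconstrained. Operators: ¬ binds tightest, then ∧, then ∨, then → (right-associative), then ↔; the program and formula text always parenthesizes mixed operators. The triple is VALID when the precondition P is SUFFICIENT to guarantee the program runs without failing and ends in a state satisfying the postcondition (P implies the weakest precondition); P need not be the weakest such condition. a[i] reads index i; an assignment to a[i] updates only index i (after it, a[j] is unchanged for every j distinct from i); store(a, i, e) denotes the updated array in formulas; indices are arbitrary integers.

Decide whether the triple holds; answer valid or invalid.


Working backward. After the program, the postcondition 3*vec[3] - vec[acc + 3] = 5 ∧ u ≤ 2*vec[acc] - 6 must hold; in canonical form it is 3*vec[3] = vec[acc + 3] + 5 ∧ u ≤ 2*vec[acc] - 6.
Before skip: 3*vec[3] = vec[acc + 3] + 5 ∧ u ≤ 2*vec[acc] - 6
Before skip: 3*vec[3] = vec[acc + 3] + 5 ∧ u ≤ 2*vec[acc] - 6
Before skip: 3*vec[3] = vec[acc + 3] + 5 ∧ u ≤ 2*vec[acc] - 6
Before acc := u: 3*vec[3] = vec[u + 3] + 5 ∧ u ≤ 2*vec[u] - 6
The weakest precondition is 3*vec[3] = vec[u + 3] + 5 ∧ u ≤ 2*vec[u] - 6.
Check whether 3*vec[3] = vec[7] + 5 ∧ 2*vec[4] ≥ 10 ∧ u = 4 implies it.
Every state satisfying the precondition satisfies the weakest precondition: the implication holds.
Answer: valid


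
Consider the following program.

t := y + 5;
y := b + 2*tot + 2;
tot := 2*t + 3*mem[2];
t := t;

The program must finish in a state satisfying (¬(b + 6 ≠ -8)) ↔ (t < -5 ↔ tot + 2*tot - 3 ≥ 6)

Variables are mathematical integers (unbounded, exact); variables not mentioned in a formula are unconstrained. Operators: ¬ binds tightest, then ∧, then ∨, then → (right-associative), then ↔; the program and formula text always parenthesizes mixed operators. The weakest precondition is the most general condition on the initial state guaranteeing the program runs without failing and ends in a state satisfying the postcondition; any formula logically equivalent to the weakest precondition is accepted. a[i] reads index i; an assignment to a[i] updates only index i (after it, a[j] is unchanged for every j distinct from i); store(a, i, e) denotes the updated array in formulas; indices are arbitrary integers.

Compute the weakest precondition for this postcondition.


Working backward. After the program, the postcondition (¬(b + 6 ≠ -8)) ↔ (t < -5 ↔ tot + 2*tot - 3 ≥ 6) must hold; in canonical form it is (¬(b ≠ -14)) ↔ (t < -5 ↔ 3*tot ≥ 9).
Before t := t: (¬(b ≠ -14)) ↔ (t < -5 ↔ 3*tot ≥ 9)
Before tot := 2*t + 3*mem[2]: (¬(b ≠ -14)) ↔ (t < -5 ↔ 9*mem[2] + 6*t ≥ 9)
Before y := b + 2*tot + 2: (¬(b ≠ -14)) ↔ (t < -5 ↔ 9*mem[2] + 6*t ≥ 9)
Before t := y + 5: (¬(b ≠ -14)) ↔ (y < -10 ↔ 9*mem[2] + 6*y ≥ -21)
Answer: WP = (¬(b ≠ -14)) ↔ (y < -10 ↔ 9*mem[2] + 6*y ≥ -21)


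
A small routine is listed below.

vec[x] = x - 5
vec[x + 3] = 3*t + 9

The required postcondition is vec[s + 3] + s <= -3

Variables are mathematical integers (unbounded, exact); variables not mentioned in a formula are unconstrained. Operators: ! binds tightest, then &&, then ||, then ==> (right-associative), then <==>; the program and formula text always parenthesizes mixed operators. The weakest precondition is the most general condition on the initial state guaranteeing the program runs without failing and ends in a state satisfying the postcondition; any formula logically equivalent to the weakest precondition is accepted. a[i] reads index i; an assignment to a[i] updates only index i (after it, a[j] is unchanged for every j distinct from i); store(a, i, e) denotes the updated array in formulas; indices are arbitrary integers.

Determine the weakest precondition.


Working backward. After the program, vec[s + 3] + s <= -3 must hold.
Before vec[x + 3] := 3*t + 9: store(vec, x + 3, 3*t + 9)[s + 3] + s <= -3
Before vec[x] := x - 5: store(store(vec, x, x - 5), x + 3, 3*t + 9)[s + 3] + s <= -3
Answer: WP = store(store(vec, x, x - 5), x + 3, 3*t + 9)[s + 3] + s <= -3


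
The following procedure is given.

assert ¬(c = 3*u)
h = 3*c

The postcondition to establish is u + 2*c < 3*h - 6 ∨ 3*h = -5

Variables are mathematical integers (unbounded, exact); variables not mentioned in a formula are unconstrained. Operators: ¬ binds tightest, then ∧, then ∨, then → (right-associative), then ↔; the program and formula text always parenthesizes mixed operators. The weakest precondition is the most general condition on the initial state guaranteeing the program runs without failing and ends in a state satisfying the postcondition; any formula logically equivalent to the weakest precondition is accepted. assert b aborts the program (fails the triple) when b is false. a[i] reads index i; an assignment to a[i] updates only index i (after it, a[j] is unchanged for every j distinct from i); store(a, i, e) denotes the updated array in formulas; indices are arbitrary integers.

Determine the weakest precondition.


Working backward. After the program, the postcondition u + 2*c < 3*h - 6 ∨ 3*h = -5 must hold; in canonical form it is 2*c + u < 3*h - 6 ∨ 3*h = -5.
Before h := 3*c: u < 7*c - 6 ∨ 9*c = -5
Before assert ¬(c = 3*u): (¬(c = 3*u)) ∧ (u < 7*c - 6 ∨ 9*c = -5)
Answer: WP = (¬(c = 3*u)) ∧ (u < 7*c - 6 ∨ 9*c = -5)


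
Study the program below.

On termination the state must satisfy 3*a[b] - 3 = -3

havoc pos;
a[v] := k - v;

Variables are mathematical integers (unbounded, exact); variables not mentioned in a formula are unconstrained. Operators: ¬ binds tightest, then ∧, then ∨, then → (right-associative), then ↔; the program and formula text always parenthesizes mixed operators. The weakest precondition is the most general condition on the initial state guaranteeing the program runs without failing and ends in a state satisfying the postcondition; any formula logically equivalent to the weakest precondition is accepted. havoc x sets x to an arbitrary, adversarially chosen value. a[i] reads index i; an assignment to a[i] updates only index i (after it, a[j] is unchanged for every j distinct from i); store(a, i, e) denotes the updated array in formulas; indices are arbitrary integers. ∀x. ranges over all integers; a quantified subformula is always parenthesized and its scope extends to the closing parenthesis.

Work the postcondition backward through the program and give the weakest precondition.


Working backward. After the program, the postcondition 3*a[b] - 3 = -3 must hold; in canonical form it is 3*a[b] = 0.
Before a[v] := k - v: 3*store(a, v, k - v)[b] = 0
Before havoc pos: 3*store(a, v, k - v)[b] = 0
Answer: WP = 3*store(a, v, k - v)[b] = 0


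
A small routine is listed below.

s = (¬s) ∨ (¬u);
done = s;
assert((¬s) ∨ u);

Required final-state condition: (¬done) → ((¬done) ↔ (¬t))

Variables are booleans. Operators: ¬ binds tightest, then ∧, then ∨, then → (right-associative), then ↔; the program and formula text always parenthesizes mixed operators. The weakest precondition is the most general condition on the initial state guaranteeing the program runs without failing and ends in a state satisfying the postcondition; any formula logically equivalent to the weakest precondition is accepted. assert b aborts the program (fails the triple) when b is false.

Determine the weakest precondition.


Working backward. After the program, (¬done) → ((¬done) ↔ (¬t)) must hold.
Before assert (¬s) ∨ u: ((¬s) ∨ u) ∧ ((¬done) → ((¬done) ↔ (¬t)))
Before done := s: ((¬s) ∨ u) ∧ ((¬s) → ((¬s) ↔ (¬t)))
Before s := (¬s) ∨ (¬u): ((¬((¬s) ∨ (¬u))) ∨ u) ∧ ((¬((¬s) ∨ (¬u))) → ((¬((¬s) ∨ (¬u))) ↔ (¬t)))
Answer: WP = ((¬((¬s) ∨ (¬u))) ∨ u) ∧ ((¬((¬s) ∨ (¬u))) → ((¬((¬s) ∨ (¬u))) ↔ (¬t)))


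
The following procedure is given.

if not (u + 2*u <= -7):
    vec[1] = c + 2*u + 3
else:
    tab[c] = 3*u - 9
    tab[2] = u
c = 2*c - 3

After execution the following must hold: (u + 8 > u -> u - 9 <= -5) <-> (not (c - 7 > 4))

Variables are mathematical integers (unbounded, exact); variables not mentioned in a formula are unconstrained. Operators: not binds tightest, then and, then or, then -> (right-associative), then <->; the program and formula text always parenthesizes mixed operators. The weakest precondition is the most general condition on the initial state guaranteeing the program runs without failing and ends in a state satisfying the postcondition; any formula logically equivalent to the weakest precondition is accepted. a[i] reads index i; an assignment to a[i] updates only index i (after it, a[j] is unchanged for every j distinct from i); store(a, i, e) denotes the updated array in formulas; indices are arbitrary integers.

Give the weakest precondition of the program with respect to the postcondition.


Working backward. After the program, the postcondition (u + 8 > u -> u - 9 <= -5) <-> (not (c - 7 > 4)) must hold; in canonical form it is u <= 4 <-> (not (c > 11)).
Before c := 2*c - 3: u <= 4 <-> (not (2*c > 14))
Then branch requires u <= 4 <-> (not (2*c > 14)); else branch requires u <= 4 <-> (not (2*c > 14)).
Before the if: ((not (3*u <= -7)) -> (u <= 4 <-> (not (2*c > 14)))) and (3*u <= -7 -> (u <= 4 <-> (not (2*c > 14))))
Answer: WP = ((not (3*u <= -7)) -> (u <= 4 <-> (not (2*c > 14)))) and (3*u <= -7 -> (u <= 4 <-> (not (2*c > 14))))


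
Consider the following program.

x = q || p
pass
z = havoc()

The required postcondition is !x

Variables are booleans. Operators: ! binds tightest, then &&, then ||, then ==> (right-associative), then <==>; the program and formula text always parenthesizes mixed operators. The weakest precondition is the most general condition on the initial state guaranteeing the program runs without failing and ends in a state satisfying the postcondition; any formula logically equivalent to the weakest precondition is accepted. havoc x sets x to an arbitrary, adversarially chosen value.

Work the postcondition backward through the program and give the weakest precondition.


Working backward. After the program, !x must hold.
Before havoc z: !x
Before skip: !x
Before x := q || p: !(q || p)
Answer: WP = !(q || p)


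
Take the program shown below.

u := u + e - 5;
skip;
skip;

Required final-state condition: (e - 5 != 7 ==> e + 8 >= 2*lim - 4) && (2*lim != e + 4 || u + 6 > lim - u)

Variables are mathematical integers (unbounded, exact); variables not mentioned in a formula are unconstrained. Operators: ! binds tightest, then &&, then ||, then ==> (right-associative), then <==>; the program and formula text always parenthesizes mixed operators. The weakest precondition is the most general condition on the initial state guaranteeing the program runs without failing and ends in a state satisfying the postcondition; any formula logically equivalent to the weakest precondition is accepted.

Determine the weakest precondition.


Working backward. After the program, the postcondition (e - 5 != 7 ==> e + 8 >= 2*lim - 4) && (2*lim != e + 4 || u + 6 > lim - u) must hold; in canonical form it is (e != 12 ==> e >= 2*lim - 12) && (2*lim != e + 4 || 2*u > lim - 6).
Before skip: (e != 12 ==> e >= 2*lim - 12) && (2*lim != e + 4 || 2*u > lim - 6)
Before skip: (e != 12 ==> e >= 2*lim - 12) && (2*lim != e + 4 || 2*u > lim - 6)
Before u := u + e - 5: (e != 12 ==> e >= 2*lim - 12) && (2*lim != e + 4 || 2*e + 2*u > lim + 4)
Answer: WP = (e != 12 ==> e >= 2*lim - 12) && (2*lim != e + 4 || 2*e + 2*u > lim + 4)


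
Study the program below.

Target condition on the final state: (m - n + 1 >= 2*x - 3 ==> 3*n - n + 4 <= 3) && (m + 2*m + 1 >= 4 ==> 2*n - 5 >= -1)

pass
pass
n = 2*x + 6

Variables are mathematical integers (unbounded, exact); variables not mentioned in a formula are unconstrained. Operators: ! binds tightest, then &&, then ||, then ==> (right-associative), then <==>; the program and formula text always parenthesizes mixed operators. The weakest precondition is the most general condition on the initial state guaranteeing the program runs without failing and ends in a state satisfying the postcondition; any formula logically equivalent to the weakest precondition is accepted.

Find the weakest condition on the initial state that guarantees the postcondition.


Working backward. After the program, the postcondition (m - n + 1 >= 2*x - 3 ==> 3*n - n + 4 <= 3) && (m + 2*m + 1 >= 4 ==> 2*n - 5 >= -1) must hold; in canonical form it is (m >= n + 2*x - 4 ==> 2*n <= -1) && (3*m >= 3 ==> 2*n >= 4).
Before n := 2*x + 6: (m >= 4*x + 2 ==> 4*x <= -13) && (3*m >= 3 ==> 4*x >= -8)
Before skip: (m >= 4*x + 2 ==> 4*x <= -13) && (3*m >= 3 ==> 4*x >= -8)
Before skip: (m >= 4*x + 2 ==> 4*x <= -13) && (3*m >= 3 ==> 4*x >= -8)
Answer: WP = (m >= 4*x + 2 ==> 4*x <= -13) && (3*m >= 3 ==> 4*x >= -8)


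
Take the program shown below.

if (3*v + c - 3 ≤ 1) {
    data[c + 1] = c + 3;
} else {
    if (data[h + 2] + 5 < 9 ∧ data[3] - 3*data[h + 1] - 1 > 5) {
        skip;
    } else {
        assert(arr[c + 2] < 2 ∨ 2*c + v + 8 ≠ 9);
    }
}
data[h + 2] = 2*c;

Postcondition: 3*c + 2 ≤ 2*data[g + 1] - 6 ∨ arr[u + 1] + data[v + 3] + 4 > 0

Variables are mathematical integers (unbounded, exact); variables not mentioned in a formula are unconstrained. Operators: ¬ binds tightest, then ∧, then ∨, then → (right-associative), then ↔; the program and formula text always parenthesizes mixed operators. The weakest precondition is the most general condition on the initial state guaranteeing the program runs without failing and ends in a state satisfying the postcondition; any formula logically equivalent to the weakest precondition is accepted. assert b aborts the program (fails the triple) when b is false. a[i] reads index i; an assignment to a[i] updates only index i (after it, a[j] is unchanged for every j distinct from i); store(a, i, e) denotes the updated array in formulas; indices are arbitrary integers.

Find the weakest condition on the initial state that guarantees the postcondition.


Working backward. After the program, the postcondition 3*c + 2 ≤ 2*data[g + 1] - 6 ∨ arr[u + 1] + data[v + 3] + 4 > 0 must hold; in canonical form it is 3*c ≤ 2*data[g + 1] - 8 ∨ arr[u + 1] + data[v + 3] > -4.
Before data[h + 2] := 2*c: 3*c ≤ 2*store(data, h + 2, 2*c)[g + 1] - 8 ∨ arr[u + 1] + store(data, h + 2, 2*c)[v + 3] > -4
Then branch requires 3*c ≤ 2*store(store(data, c + 1, c + 3), h + 2, 2*c)[g + 1] - 8 ∨ arr[u + 1] + store(store(data, c + 1, c + 3), h + 2, 2*c)[v + 3] > -4; else branch requires ((data[h + 2] < 4 ∧ data[3] > 3*data[h + 1] + 6) → (3*c ≤ 2*store(data, h + 2, 2*c)[g + 1] - 8 ∨ arr[u + 1] + store(data, h + 2, 2*c)[v + 3] > -4)) ∧ ((¬(data[h + 2] < 4 ∧ data[3] > 3*data[h + 1] + 6)) → ((arr[c + 2] < 2 ∨ 2*c + v ≠ 1) ∧ (3*c ≤ 2*store(data, h + 2, 2*c)[g + 1] - 8 ∨ arr[u + 1] + store(data, h + 2, 2*c)[v + 3] > -4))).
Before the if: (c + 3*v ≤ 4 → (3*c ≤ 2*store(store(data, c + 1, c + 3), h + 2, 2*c)[g + 1] - 8 ∨ arr[u + 1] + store(store(data, c + 1, c + 3), h + 2, 2*c)[v + 3] > -4)) ∧ ((¬(c + 3*v ≤ 4)) → (((data[h + 2] < 4 ∧ data[3] > 3*data[h + 1] + 6) → (3*c ≤ 2*store(data, h + 2, 2*c)[g + 1] - 8 ∨ arr[u + 1] + store(data, h + 2, 2*c)[v + 3] > -4)) ∧ ((¬(data[h + 2] < 4 ∧ data[3] > 3*data[h + 1] + 6)) → ((arr[c + 2] < 2 ∨ 2*c + v ≠ 1) ∧ (3*c ≤ 2*store(data, h + 2, 2*c)[g + 1] - 8 ∨ arr[u + 1] + store(data, h + 2, 2*c)[v + 3] > -4)))))
Answer: WP = (c + 3*v ≤ 4 → (3*c ≤ 2*store(store(data, c + 1, c + 3), h + 2, 2*c)[g + 1] - 8 ∨ arr[u + 1] + store(store(data, c + 1, c + 3), h + 2, 2*c)[v + 3] > -4)) ∧ ((¬(c + 3*v ≤ 4)) → (((data[h + 2] < 4 ∧ data[3] > 3*data[h + 1] + 6) → (3*c ≤ 2*store(data, h + 2, 2*c)[g + 1] - 8 ∨ arr[u + 1] + store(data, h + 2, 2*c)[v + 3] > -4)) ∧ ((¬(data[h + 2] < 4 ∧ data[3] > 3*data[h + 1] + 6)) → ((arr[c + 2] < 2 ∨ 2*c + v ≠ 1) ∧ (3*c ≤ 2*store(data, h + 2, 2*c)[g + 1] - 8 ∨ arr[u + 1] + store(data, h + 2, 2*c)[v + 3] > -4)))))


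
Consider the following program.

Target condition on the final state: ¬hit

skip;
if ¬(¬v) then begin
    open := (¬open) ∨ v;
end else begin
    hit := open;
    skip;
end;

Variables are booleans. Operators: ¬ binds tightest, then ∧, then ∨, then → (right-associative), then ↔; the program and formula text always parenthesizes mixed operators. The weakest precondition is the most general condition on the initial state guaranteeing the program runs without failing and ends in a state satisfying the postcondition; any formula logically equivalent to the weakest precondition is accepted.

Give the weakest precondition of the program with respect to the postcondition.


Working backward. After the program, ¬hit must hold.
Then branch requires ¬hit; else branch requires ¬open.
Before the if: (v → (¬hit)) ∧ ((¬v) → (¬open))
Before skip: (v → (¬hit)) ∧ ((¬v) → (¬open))
Answer: WP = (v → (¬hit)) ∧ ((¬v) → (¬open))


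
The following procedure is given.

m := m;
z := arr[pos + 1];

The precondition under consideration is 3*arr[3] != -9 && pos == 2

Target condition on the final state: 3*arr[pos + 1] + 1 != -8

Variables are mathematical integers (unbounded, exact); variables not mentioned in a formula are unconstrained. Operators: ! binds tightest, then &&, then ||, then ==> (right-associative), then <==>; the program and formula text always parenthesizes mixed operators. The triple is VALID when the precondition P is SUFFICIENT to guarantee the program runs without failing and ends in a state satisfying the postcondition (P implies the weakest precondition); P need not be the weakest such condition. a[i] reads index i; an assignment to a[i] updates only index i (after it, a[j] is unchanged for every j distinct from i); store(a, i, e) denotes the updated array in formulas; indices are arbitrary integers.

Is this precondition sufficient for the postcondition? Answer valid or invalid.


Working backward. After the program, the postcondition 3*arr[pos + 1] + 1 != -8 must hold; in canonical form it is 3*arr[pos + 1] != -9.
Before z := arr[pos + 1]: 3*arr[pos + 1] != -9
Before m := m: 3*arr[pos + 1] != -9
The weakest precondition is 3*arr[pos + 1] != -9.
Check whether 3*arr[3] != -9 && pos == 2 implies it.
Every state satisfying the precondition satisfies the weakest precondition: the implication holds.
Answer: valid


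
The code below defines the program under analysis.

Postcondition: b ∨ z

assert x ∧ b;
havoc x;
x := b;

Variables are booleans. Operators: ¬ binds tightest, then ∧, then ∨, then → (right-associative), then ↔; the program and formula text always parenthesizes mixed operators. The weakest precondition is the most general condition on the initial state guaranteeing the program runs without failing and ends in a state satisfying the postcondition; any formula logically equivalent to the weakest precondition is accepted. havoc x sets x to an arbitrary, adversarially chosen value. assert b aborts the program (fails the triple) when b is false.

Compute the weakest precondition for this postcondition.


Working backward. After the program, b ∨ z must hold.
Before x := b: b ∨ z
Before havoc x: b ∨ z
Before assert x ∧ b: x ∧ b ∧ (b ∨ z)
Answer: WP = x ∧ b ∧ (b ∨ z)


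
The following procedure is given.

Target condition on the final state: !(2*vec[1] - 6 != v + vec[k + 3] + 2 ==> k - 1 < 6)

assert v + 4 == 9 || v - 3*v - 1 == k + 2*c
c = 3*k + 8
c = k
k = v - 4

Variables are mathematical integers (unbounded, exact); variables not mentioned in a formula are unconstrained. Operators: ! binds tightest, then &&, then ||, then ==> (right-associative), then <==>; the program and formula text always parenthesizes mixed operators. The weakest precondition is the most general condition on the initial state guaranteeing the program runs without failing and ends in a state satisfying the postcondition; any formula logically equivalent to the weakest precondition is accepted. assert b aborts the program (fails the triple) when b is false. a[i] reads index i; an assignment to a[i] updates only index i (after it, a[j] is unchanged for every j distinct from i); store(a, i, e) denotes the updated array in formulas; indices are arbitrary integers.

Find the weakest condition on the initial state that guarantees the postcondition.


Working backward. After the program, the postcondition !(2*vec[1] - 6 != v + vec[k + 3] + 2 ==> k - 1 < 6) must hold; in canonical form it is !(2*vec[1] != vec[k + 3] + v + 8 ==> k < 7).
Before k := v - 4: !(2*vec[1] != vec[v - 1] + v + 8 ==> v < 11)
Before c := k: !(2*vec[1] != vec[v - 1] + v + 8 ==> v < 11)
Before c := 3*k + 8: !(2*vec[1] != vec[v - 1] + v + 8 ==> v < 11)
Before assert v + 4 == 9 || v - 3*v - 1 == k + 2*c: (v == 5 || 2*c + k + 2*v == -1) && (!(2*vec[1] != vec[v - 1] + v + 8 ==> v < 11))
Answer: WP = (v == 5 || 2*c + k + 2*v == -1) && (!(2*vec[1] != vec[v - 1] + v + 8 ==> v < 11))


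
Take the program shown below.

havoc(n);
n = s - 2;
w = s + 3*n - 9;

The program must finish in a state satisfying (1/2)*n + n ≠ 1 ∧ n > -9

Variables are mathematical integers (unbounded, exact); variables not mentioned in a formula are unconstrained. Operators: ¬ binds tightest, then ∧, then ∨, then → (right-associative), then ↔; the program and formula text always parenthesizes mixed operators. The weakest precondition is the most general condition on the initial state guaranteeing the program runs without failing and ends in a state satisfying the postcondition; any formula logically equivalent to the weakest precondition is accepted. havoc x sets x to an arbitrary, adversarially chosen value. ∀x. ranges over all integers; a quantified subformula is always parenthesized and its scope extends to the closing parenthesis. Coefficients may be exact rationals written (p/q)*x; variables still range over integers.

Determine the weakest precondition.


Working backward. After the program, the postcondition (1/2)*n + n ≠ 1 ∧ n > -9 must hold; in canonical form it is (3/2)*n ≠ 1 ∧ n > -9.
Before w := s + 3*n - 9: (3/2)*n ≠ 1 ∧ n > -9
Before n := s - 2: (3/2)*s ≠ 4 ∧ s > -7
Before havoc n: (3/2)*s ≠ 4 ∧ s > -7
Answer: WP = (3/2)*s ≠ 4 ∧ s > -7
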